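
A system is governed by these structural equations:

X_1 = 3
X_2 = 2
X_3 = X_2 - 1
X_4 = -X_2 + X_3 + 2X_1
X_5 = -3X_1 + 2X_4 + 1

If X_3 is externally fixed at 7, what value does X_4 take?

11

The intervention breaks the incoming arrows to X_3: X_3 = X_2 - 1 no longer applies, and X_3 = 7.
X_4 = -X_2 + X_3 + 2X_1  [with X_2=2, X_3=7, X_1=3]  = 11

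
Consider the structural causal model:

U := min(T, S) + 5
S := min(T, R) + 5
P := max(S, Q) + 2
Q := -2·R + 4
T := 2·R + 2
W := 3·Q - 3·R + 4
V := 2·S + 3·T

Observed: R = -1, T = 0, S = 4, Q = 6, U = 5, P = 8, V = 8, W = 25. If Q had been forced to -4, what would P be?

6

Under do(Q=-4), the mechanism Q := -2·R + 4 is discarded; Q is fixed at -4.
T = 2·R + 2  [with R=-1]  = 0
S = min(T, R) + 5  [with T=0, R=-1]  = 4
P = max(S, Q) + 2  [with S=4, Q=-4]  = 6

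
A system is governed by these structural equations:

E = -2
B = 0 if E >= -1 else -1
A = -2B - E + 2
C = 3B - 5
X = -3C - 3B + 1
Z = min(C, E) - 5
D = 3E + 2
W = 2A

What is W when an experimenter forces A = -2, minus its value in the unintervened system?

-16

The intervention breaks the incoming arrows to A: A = -2B - E + 2 no longer applies, and A = -2.
W = 2A  [with A=-2]  = -4
Without intervention: B = 0 if E >= -1 else -1  [with E=-2]  = -1; A = -2B - E + 2  [with B=-1, E=-2]  = 6; W = 2A  [with A=6]  = 12.
Change = -4 − 12 = -16.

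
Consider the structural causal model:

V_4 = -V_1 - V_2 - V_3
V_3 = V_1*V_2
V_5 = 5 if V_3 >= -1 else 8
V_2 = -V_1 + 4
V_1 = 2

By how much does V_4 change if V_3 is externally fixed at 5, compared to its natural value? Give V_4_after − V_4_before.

The intervention breaks the incoming arrows to V_3: V_3 = V_1*V_2 no longer applies, and V_3 = 5.
V_2 = -V_1 + 4  [with V_1=2]  = 2
V_4 = -V_1 - V_2 - V_3  [with V_1=2, V_2=2, V_3=5]  = -9
Without intervention: V_2 = -V_1 + 4  [with V_1=2]  = 2; V_3 = V_1*V_2  [with V_1=2, V_2=2]  = 4; V_4 = -V_1 - V_2 - V_3  [with V_1=2, V_2=2, V_3=4]  = -8.
Change = -9 − (-8) = -1.

-1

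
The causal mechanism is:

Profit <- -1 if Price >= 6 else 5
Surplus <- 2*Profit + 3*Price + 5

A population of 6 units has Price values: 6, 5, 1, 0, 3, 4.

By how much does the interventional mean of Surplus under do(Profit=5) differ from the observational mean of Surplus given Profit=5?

Under do(Profit=5), Profit's equation is replaced by Profit=5 for every unit. Per-unit Surplus: 33, 30, 18, 15, 24, 27. Mean = 24.5.
Conditioning on Profit=5 selects the 5 unit(s) with Price ∈ {5, 1, 0, 3, 4}. Their Surplus values: 30, 18, 15, 24, 27. Mean = 22.8.
Difference = 24.5 − 22.8 = 1.7.

1.7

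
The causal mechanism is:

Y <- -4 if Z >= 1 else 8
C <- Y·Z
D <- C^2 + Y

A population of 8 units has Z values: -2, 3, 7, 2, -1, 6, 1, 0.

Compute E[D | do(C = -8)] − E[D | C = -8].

Every unit gets C=-8 under the intervention. D values become 72, 60, 60, 60, 72, 60, 60, 72; E[D|do(C=-8)] = 64.5.
Observing C=-8 restricts to units where C's equation naturally yields -8: Z ∈ {2, -1}. In that subpopulation D = 60, 72, mean 66.
Difference = 64.5 − 66 = -1.5.

-1.5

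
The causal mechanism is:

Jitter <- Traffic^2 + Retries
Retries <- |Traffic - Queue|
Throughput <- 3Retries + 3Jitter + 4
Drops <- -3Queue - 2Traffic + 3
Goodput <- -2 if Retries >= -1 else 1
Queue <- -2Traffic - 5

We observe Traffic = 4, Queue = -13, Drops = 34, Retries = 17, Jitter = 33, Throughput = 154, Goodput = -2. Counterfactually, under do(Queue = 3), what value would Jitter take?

do(Queue=3) replaces the equation Queue <- -2Traffic - 5 with the constant Queue = 3.
Retries = |Traffic - Queue|  [with Traffic=4, Queue=3]  = 1
Jitter = Traffic^2 + Retries  [with Traffic=4, Retries=1]  = 17

17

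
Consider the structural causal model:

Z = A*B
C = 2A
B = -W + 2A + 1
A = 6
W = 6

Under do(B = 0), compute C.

12

The intervention breaks the incoming arrows to B: B = -W + 2A + 1 no longer applies, and B = 0.
C is not downstream of the intervention, so its value is determined by the original equations.
C = 2A  [with A=6]  = 12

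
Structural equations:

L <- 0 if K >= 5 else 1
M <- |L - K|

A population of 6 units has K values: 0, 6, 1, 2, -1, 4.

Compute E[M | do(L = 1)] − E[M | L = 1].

0.6

Every unit gets L=1 under the intervention. M values become 1, 5, 0, 1, 2, 3; E[M|do(L=1)] = 2.
Conditioning on L=1 selects the 5 unit(s) with K ∈ {0, 1, 2, -1, 4}. Their M values: 1, 0, 1, 2, 3. Mean = 1.4.
Difference = 2 − 1.4 = 0.6.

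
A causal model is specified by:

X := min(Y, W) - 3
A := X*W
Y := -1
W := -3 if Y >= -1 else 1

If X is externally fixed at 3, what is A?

The intervention breaks the incoming arrows to X: X := min(Y, W) - 3 no longer applies, and X = 3.
W = -3 if Y >= -1 else 1  [with Y=-1]  = -3
A = X*W  [with X=3, W=-3]  = -9

-9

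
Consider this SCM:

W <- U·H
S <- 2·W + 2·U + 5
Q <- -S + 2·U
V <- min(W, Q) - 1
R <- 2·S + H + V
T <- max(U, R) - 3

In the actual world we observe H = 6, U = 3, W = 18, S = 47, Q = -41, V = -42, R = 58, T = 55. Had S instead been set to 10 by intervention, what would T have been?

18

do(S=10) replaces the equation S <- 2·W + 2·U + 5 with the constant S = 10.
W = U·H  [with U=3, H=6]  = 18
Q = -S + 2·U  [with S=10, U=3]  = -4
V = min(W, Q) - 1  [with W=18, Q=-4]  = -5
R = 2·S + H + V  [with S=10, H=6, V=-5]  = 21
T = max(U, R) - 3  [with U=3, R=21]  = 18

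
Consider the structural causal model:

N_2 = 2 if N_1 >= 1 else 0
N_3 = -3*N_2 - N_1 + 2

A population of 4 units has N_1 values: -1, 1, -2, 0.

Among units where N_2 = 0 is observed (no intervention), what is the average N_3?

E[N_3|N_2=0] averages over only the 3 units with N_2=0 (N_1 = -1, -2, 0): N_3 = 3, 4, 2, mean 3.

3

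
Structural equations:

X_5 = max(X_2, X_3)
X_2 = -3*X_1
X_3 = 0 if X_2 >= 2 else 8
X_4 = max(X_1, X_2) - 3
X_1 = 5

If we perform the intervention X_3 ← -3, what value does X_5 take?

-3

do(X_3=-3) replaces the equation X_3 = 0 if X_2 >= 2 else 8 with the constant X_3 = -3.
X_2 = -3*X_1  [with X_1=5]  = -15
X_5 = max(X_2, X_3)  [with X_2=-15, X_3=-3]  = -3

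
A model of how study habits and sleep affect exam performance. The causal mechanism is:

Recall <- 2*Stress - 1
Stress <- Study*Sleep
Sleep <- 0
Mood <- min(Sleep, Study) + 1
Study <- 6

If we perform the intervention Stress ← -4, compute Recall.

do(Stress=-4) replaces the equation Stress <- Study*Sleep with the constant Stress = -4.
Recall = 2*Stress - 1  [with Stress=-4]  = -9

-9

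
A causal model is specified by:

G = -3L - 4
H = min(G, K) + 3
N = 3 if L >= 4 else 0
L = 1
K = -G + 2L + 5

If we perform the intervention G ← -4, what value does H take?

-1

do(G=-4) replaces the equation G = -3L - 4 with the constant G = -4.
K = -G + 2L + 5  [with G=-4, L=1]  = 11
H = min(G, K) + 3  [with G=-4, K=11]  = -1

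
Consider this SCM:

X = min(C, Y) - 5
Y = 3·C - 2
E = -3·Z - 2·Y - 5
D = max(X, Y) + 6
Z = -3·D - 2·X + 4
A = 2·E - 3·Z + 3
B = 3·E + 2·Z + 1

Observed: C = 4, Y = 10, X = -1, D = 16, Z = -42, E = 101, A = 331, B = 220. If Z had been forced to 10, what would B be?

do(Z=10) replaces the equation Z = -3·D - 2·X + 4 with the constant Z = 10.
Y = 3·C - 2  [with C=4]  = 10
E = -3·Z - 2·Y - 5  [with Z=10, Y=10]  = -55
B = 3·E + 2·Z + 1  [with E=-55, Z=10]  = -144

-144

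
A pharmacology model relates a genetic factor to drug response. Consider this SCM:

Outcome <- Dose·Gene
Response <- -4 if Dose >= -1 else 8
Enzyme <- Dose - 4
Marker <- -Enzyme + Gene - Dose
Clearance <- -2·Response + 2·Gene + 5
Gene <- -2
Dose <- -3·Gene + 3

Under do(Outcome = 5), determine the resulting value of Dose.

Under do(Outcome=5), the mechanism Outcome <- Dose·Gene is discarded; Outcome is fixed at 5.
Dose is not downstream of the intervention, so its value is determined by the original equations.
Dose = -3·Gene + 3  [with Gene=-2]  = 9

9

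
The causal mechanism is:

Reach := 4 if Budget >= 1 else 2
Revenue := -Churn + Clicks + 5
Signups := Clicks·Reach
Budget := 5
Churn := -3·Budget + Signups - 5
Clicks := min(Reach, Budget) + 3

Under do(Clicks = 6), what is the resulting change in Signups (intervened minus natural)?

The intervention breaks the incoming arrows to Clicks: Clicks := min(Reach, Budget) + 3 no longer applies, and Clicks = 6.
Reach = 4 if Budget >= 1 else 2  [with Budget=5]  = 4
Signups = Clicks·Reach  [with Clicks=6, Reach=4]  = 24
Without intervention: Reach = 4 if Budget >= 1 else 2  [with Budget=5]  = 4; Clicks = min(Reach, Budget) + 3  [with Reach=4, Budget=5]  = 7; Signups = Clicks·Reach  [with Clicks=7, Reach=4]  = 28.
Change = 24 − 28 = -4.

-4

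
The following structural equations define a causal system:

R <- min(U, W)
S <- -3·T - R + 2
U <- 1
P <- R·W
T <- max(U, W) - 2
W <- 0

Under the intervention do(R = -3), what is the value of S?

8

Under do(R=-3), the mechanism R <- min(U, W) is discarded; R is fixed at -3.
T = max(U, W) - 2  [with U=1, W=0]  = -1
S = -3·T - R + 2  [with T=-1, R=-3]  = 8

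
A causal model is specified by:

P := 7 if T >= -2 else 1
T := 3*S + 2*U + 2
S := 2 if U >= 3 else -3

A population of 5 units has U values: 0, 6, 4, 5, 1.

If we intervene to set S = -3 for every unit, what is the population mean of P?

4.6

Under do(S=-3), S's equation is replaced by S=-3 for every unit. Per-unit P: 1, 7, 7, 7, 1. Mean = 4.6.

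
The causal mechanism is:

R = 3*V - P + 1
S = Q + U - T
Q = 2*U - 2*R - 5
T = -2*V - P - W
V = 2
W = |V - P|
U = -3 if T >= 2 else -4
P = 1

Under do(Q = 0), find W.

Under do(Q=0), the mechanism Q = 2*U - 2*R - 5 is discarded; Q is fixed at 0.
Since W is not a descendant of the intervened variable, it is unaffected.
W = |V - P|  [with V=2, P=1]  = 1

1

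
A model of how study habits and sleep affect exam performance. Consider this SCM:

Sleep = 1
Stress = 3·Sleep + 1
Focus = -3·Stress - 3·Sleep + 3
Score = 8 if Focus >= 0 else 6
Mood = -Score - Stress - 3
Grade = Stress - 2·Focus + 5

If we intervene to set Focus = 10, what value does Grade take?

-11

The intervention breaks the incoming arrows to Focus: Focus = -3·Stress - 3·Sleep + 3 no longer applies, and Focus = 10.
Stress = 3·Sleep + 1  [with Sleep=1]  = 4
Grade = Stress - 2·Focus + 5  [with Stress=4, Focus=10]  = -11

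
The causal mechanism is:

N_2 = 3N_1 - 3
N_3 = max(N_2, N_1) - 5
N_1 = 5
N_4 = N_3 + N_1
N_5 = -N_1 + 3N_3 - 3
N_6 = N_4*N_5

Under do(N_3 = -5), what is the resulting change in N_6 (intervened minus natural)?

-156

The intervention breaks the incoming arrows to N_3: N_3 = max(N_2, N_1) - 5 no longer applies, and N_3 = -5.
N_4 = N_3 + N_1  [with N_3=-5, N_1=5]  = 0
N_5 = -N_1 + 3N_3 - 3  [with N_1=5, N_3=-5]  = -23
N_6 = N_4*N_5  [with N_4=0, N_5=-23]  = 0
Without intervention: N_2 = 3N_1 - 3  [with N_1=5]  = 12; N_3 = max(N_2, N_1) - 5  [with N_2=12, N_1=5]  = 7; N_4 = N_3 + N_1  [with N_3=7, N_1=5]  = 12; N_5 = -N_1 + 3N_3 - 3  [with N_1=5, N_3=7]  = 13; N_6 = N_4*N_5  [with N_4=12, N_5=13]  = 156.
Change = 0 − 156 = -156.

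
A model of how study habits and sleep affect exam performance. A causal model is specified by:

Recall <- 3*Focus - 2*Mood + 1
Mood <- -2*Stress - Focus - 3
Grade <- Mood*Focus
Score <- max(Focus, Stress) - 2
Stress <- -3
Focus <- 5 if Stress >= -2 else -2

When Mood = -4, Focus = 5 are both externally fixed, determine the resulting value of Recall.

The joint intervention fixes Mood = -4, Focus = 5, removing each variable's own equation.
Recall = 3*Focus - 2*Mood + 1  [with Focus=5, Mood=-4]  = 24

24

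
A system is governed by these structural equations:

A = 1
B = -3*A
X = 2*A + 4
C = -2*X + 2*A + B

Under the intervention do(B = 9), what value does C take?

Under do(B=9), the mechanism B = -3*A is discarded; B is fixed at 9.
X = 2*A + 4  [with A=1]  = 6
C = -2*X + 2*A + B  [with X=6, A=1, B=9]  = -1

-1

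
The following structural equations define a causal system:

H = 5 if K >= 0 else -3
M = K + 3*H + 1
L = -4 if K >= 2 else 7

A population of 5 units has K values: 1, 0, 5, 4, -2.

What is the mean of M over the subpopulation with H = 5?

Conditioning on H=5 selects the 4 unit(s) with K ∈ {1, 0, 5, 4}. Their M values: 17, 16, 21, 20. Mean = 18.5.

18.5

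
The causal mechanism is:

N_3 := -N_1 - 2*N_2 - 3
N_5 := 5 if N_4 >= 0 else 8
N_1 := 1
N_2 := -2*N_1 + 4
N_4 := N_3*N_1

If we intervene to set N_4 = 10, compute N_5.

Intervening sets N_4 = 10 and removes its equation (N_4 := N_3*N_1).
N_5 = 5 if N_4 >= 0 else 8  [with N_4=10]  = 5

5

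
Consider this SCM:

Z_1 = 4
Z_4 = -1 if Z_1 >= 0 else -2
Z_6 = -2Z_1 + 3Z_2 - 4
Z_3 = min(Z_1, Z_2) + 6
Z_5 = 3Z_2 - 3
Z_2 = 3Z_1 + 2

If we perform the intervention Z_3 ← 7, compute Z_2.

Under do(Z_3=7), the mechanism Z_3 = min(Z_1, Z_2) + 6 is discarded; Z_3 is fixed at 7.
Since Z_2 is not a descendant of the intervened variable, it is unaffected.
Z_2 = 3Z_1 + 2  [with Z_1=4]  = 14

14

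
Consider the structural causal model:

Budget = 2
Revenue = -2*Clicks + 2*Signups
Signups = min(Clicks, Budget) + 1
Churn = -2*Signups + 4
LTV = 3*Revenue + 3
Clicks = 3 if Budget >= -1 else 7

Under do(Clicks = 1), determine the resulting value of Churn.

Under do(Clicks=1), the mechanism Clicks = 3 if Budget >= -1 else 7 is discarded; Clicks is fixed at 1.
Signups = min(Clicks, Budget) + 1  [with Clicks=1, Budget=2]  = 2
Churn = -2*Signups + 4  [with Signups=2]  = 0

0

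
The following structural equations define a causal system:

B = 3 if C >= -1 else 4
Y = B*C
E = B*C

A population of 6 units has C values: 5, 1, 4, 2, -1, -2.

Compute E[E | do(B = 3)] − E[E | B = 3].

-2.1

Under do(B=3), B's equation is replaced by B=3 for every unit. Per-unit E: 15, 3, 12, 6, -3, -6. Mean = 4.5.
Observing B=3 restricts to units where B's equation naturally yields 3: C ∈ {5, 1, 4, 2, -1}. In that subpopulation E = 15, 3, 12, 6, -3, mean 6.6.
Difference = 4.5 − 6.6 = -2.1.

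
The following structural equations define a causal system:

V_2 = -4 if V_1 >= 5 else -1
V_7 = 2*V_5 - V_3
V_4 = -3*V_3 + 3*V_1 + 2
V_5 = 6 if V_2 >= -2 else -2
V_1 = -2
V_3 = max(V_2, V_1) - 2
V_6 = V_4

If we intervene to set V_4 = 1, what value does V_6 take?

Under do(V_4=1), the mechanism V_4 = -3*V_3 + 3*V_1 + 2 is discarded; V_4 is fixed at 1.
V_6 = V_4  [with V_4=1]  = 1

1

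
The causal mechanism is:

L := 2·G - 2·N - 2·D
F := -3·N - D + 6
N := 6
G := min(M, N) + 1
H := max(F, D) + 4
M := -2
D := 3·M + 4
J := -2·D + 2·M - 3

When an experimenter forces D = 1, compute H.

5

The intervention breaks the incoming arrows to D: D := 3·M + 4 no longer applies, and D = 1.
F = -3·N - D + 6  [with N=6, D=1]  = -13
H = max(F, D) + 4  [with F=-13, D=1]  = 5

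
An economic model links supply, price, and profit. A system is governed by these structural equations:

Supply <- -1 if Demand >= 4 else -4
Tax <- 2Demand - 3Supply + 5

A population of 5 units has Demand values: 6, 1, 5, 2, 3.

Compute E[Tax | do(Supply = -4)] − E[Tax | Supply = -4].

Under do(Supply=-4), Supply's equation is replaced by Supply=-4 for every unit. Per-unit Tax: 29, 19, 27, 21, 23. Mean = 23.8.
Observing Supply=-4 restricts to units where Supply's equation naturally yields -4: Demand ∈ {1, 2, 3}. In that subpopulation Tax = 19, 21, 23, mean 21.
Difference = 23.8 − 21 = 2.8.

2.8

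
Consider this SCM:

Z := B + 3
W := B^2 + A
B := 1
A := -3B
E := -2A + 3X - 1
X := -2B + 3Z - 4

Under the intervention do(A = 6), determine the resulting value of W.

The intervention breaks the incoming arrows to A: A := -3B no longer applies, and A = 6.
W = B^2 + A  [with B=1, A=6]  = 7

7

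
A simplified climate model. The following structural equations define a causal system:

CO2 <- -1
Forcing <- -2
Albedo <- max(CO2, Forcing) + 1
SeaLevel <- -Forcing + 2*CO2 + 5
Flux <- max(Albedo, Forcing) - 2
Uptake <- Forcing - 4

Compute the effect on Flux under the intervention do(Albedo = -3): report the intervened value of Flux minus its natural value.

do(Albedo=-3) replaces the equation Albedo <- max(CO2, Forcing) + 1 with the constant Albedo = -3.
Flux = max(Albedo, Forcing) - 2  [with Albedo=-3, Forcing=-2]  = -4
Without intervention: Albedo = max(CO2, Forcing) + 1  [with CO2=-1, Forcing=-2]  = 0; Flux = max(Albedo, Forcing) - 2  [with Albedo=0, Forcing=-2]  = -2.
Change = -4 − (-2) = -2.

-2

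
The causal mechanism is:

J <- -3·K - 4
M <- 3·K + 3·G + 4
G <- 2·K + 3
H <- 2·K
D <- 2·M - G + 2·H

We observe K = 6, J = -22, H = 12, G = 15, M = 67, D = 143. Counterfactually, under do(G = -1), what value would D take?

Under do(G=-1), the mechanism G <- 2·K + 3 is discarded; G is fixed at -1.
H = 2·K  [with K=6]  = 12
M = 3·K + 3·G + 4  [with K=6, G=-1]  = 19
D = 2·M - G + 2·H  [with M=19, G=-1, H=12]  = 63

63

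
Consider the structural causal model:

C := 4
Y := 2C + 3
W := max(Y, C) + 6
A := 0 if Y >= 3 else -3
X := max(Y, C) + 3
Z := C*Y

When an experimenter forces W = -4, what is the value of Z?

44

The intervention breaks the incoming arrows to W: W := max(Y, C) + 6 no longer applies, and W = -4.
No directed path runs from W to Z, so Z keeps its natural value.
Y = 2C + 3  [with C=4]  = 11
Z = C*Y  [with C=4, Y=11]  = 44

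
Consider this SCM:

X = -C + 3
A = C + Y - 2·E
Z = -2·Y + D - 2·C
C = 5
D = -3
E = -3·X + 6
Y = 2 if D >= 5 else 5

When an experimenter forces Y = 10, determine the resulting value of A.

-9

The intervention breaks the incoming arrows to Y: Y = 2 if D >= 5 else 5 no longer applies, and Y = 10.
X = -C + 3  [with C=5]  = -2
E = -3·X + 6  [with X=-2]  = 12
A = C + Y - 2·E  [with C=5, Y=10, E=12]  = -9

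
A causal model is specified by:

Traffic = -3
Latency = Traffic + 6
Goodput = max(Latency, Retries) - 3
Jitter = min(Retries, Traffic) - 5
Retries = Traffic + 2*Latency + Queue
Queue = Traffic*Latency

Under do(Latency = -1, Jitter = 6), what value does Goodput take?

-4

Setting Latency = -1, Jitter = 6 by intervention discards those variables' equations.
Queue = Traffic*Latency  [with Traffic=-3, Latency=-1]  = 3
Retries = Traffic + 2*Latency + Queue  [with Traffic=-3, Latency=-1, Queue=3]  = -2
Goodput = max(Latency, Retries) - 3  [with Latency=-1, Retries=-2]  = -4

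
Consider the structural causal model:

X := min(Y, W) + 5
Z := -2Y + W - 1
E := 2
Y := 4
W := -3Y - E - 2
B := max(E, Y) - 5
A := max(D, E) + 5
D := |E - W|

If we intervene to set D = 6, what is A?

11

Intervening sets D = 6 and removes its equation (D := |E - W|).
A = max(D, E) + 5  [with D=6, E=2]  = 11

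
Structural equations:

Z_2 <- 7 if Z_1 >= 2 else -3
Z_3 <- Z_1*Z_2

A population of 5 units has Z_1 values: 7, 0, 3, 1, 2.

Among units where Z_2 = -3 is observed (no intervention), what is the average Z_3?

-1.5

Conditioning on Z_2=-3 selects the 2 unit(s) with Z_1 ∈ {0, 1}. Their Z_3 values: 0, -3. Mean = -1.5.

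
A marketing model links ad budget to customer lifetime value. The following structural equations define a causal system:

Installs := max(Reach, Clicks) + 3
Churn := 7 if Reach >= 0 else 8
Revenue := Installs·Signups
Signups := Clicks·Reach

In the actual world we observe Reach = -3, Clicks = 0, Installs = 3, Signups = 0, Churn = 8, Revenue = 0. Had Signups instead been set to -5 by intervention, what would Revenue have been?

Under do(Signups=-5), the mechanism Signups := Clicks·Reach is discarded; Signups is fixed at -5.
Installs = max(Reach, Clicks) + 3  [with Reach=-3, Clicks=0]  = 3
Revenue = Installs·Signups  [with Installs=3, Signups=-5]  = -15

-15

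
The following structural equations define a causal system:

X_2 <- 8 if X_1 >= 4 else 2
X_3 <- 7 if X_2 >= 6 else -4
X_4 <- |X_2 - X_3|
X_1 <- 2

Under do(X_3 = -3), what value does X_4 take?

5

The intervention breaks the incoming arrows to X_3: X_3 <- 7 if X_2 >= 6 else -4 no longer applies, and X_3 = -3.
X_2 = 8 if X_1 >= 4 else 2  [with X_1=2]  = 2
X_4 = |X_2 - X_3|  [with X_2=2, X_3=-3]  = 5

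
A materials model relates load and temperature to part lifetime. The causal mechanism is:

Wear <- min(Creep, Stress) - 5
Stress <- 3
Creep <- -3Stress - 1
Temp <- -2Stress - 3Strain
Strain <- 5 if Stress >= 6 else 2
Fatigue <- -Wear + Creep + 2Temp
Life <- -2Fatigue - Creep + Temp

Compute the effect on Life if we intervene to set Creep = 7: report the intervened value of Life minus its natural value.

The intervention breaks the incoming arrows to Creep: Creep <- -3Stress - 1 no longer applies, and Creep = 7.
Strain = 5 if Stress >= 6 else 2  [with Stress=3]  = 2
Temp = -2Stress - 3Strain  [with Stress=3, Strain=2]  = -12
Wear = min(Creep, Stress) - 5  [with Creep=7, Stress=3]  = -2
Fatigue = -Wear + Creep + 2Temp  [with Wear=-2, Creep=7, Temp=-12]  = -15
Life = -2Fatigue - Creep + Temp  [with Fatigue=-15, Creep=7, Temp=-12]  = 11
Without intervention: Strain = 5 if Stress >= 6 else 2  [with Stress=3]  = 2; Temp = -2Stress - 3Strain  [with Stress=3, Strain=2]  = -12; Creep = -3Stress - 1  [with Stress=3]  = -10; Wear = min(Creep, Stress) - 5  [with Creep=-10, Stress=3]  = -15; Fatigue = -Wear + Creep + 2Temp  [with Wear=-15, Creep=-10, Temp=-12]  = -19; Life = -2Fatigue - Creep + Temp  [with Fatigue=-19, Creep=-10, Temp=-12]  = 36.
Change = 11 − 36 = -25.

-25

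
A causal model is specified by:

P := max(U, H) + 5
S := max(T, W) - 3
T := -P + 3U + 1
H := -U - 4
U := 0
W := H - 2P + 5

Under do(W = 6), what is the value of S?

3

The intervention breaks the incoming arrows to W: W := H - 2P + 5 no longer applies, and W = 6.
H = -U - 4  [with U=0]  = -4
P = max(U, H) + 5  [with U=0, H=-4]  = 5
T = -P + 3U + 1  [with P=5, U=0]  = -4
S = max(T, W) - 3  [with T=-4, W=6]  = 3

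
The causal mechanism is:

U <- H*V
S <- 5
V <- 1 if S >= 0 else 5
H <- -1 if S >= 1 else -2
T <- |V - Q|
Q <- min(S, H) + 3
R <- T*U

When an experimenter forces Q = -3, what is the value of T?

4

Intervening sets Q = -3 and removes its equation (Q <- min(S, H) + 3).
V = 1 if S >= 0 else 5  [with S=5]  = 1
T = |V - Q|  [with V=1, Q=-3]  = 4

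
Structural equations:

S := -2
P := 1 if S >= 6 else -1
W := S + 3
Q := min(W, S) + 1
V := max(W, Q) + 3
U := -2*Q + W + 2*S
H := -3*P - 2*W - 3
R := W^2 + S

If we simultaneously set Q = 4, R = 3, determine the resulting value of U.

The joint intervention fixes Q = 4, R = 3, removing each variable's own equation.
W = S + 3  [with S=-2]  = 1
U = -2*Q + W + 2*S  [with Q=4, W=1, S=-2]  = -11

-11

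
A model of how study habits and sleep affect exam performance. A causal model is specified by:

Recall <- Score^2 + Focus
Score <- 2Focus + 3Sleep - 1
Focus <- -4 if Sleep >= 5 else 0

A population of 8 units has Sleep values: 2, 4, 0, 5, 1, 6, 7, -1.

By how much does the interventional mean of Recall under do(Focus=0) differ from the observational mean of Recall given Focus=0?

98.1

do(Focus=0) breaks Focus's dependence on Sleep. With Focus=0 fixed, Recall across the units is 25, 121, 1, 196, 4, 289, 400, 16, mean 131.5.
Conditioning on Focus=0 selects the 5 unit(s) with Sleep ∈ {2, 4, 0, 1, -1}. Their Recall values: 25, 121, 1, 4, 16. Mean = 33.4.
Difference = 131.5 − 33.4 = 98.1.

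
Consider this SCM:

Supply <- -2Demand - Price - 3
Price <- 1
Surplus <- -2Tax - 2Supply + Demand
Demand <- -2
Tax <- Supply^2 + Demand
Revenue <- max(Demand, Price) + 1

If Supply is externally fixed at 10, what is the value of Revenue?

2

The intervention breaks the incoming arrows to Supply: Supply <- -2Demand - Price - 3 no longer applies, and Supply = 10.
Revenue is not downstream of the intervention, so its value is determined by the original equations.
Revenue = max(Demand, Price) + 1  [with Demand=-2, Price=1]  = 2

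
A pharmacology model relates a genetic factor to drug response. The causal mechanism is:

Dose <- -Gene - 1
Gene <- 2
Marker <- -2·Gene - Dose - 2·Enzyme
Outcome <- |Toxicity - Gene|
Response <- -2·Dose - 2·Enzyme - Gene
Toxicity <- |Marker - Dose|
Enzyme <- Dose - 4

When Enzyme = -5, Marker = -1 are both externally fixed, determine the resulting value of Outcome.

Under do(Enzyme = -5, Marker = -1), each intervened variable's structural equation is replaced by its fixed value.
Dose = -Gene - 1  [with Gene=2]  = -3
Toxicity = |Marker - Dose|  [with Marker=-1, Dose=-3]  = 2
Outcome = |Toxicity - Gene|  [with Toxicity=2, Gene=2]  = 0

0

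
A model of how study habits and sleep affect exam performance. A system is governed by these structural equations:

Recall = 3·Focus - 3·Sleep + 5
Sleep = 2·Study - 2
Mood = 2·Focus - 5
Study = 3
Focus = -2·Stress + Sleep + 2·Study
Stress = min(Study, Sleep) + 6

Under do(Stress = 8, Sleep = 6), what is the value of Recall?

Setting Stress = 8, Sleep = 6 by intervention discards those variables' equations.
Focus = -2·Stress + Sleep + 2·Study  [with Stress=8, Sleep=6, Study=3]  = -4
Recall = 3·Focus - 3·Sleep + 5  [with Focus=-4, Sleep=6]  = -25

-25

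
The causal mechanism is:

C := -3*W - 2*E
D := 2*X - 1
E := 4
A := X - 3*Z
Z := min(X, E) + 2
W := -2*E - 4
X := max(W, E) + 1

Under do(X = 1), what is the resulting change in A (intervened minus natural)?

The intervention breaks the incoming arrows to X: X := max(W, E) + 1 no longer applies, and X = 1.
Z = min(X, E) + 2  [with X=1, E=4]  = 3
A = X - 3*Z  [with X=1, Z=3]  = -8
Without intervention: W = -2*E - 4  [with E=4]  = -12; X = max(W, E) + 1  [with W=-12, E=4]  = 5; Z = min(X, E) + 2  [with X=5, E=4]  = 6; A = X - 3*Z  [with X=5, Z=6]  = -13.
Change = -8 − (-13) = 5.

5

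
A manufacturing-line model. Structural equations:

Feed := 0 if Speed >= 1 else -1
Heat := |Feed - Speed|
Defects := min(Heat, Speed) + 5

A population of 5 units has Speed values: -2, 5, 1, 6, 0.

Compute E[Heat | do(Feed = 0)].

Every unit gets Feed=0 under the intervention. Heat values become 2, 5, 1, 6, 0; E[Heat|do(Feed=0)] = 2.8.

2.8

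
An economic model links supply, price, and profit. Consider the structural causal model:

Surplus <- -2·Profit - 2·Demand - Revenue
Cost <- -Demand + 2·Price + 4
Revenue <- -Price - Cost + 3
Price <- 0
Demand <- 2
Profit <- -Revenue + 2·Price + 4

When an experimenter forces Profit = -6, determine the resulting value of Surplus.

7

The intervention breaks the incoming arrows to Profit: Profit <- -Revenue + 2·Price + 4 no longer applies, and Profit = -6.
Cost = -Demand + 2·Price + 4  [with Demand=2, Price=0]  = 2
Revenue = -Price - Cost + 3  [with Price=0, Cost=2]  = 1
Surplus = -2·Profit - 2·Demand - Revenue  [with Profit=-6, Demand=2, Revenue=1]  = 7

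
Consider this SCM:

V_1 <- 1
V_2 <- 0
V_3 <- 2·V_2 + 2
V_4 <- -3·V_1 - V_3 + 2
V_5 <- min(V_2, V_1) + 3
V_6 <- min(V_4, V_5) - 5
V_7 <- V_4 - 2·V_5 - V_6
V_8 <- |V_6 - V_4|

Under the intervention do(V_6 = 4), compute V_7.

Intervening sets V_6 = 4 and removes its equation (V_6 <- min(V_4, V_5) - 5).
V_3 = 2·V_2 + 2  [with V_2=0]  = 2
V_4 = -3·V_1 - V_3 + 2  [with V_1=1, V_3=2]  = -3
V_5 = min(V_2, V_1) + 3  [with V_2=0, V_1=1]  = 3
V_7 = V_4 - 2·V_5 - V_6  [with V_4=-3, V_5=3, V_6=4]  = -13

-13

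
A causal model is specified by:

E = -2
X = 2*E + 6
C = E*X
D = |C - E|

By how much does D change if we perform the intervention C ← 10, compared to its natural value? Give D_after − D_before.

10

The intervention breaks the incoming arrows to C: C = E*X no longer applies, and C = 10.
D = |C - E|  [with C=10, E=-2]  = 12
Without intervention: X = 2*E + 6  [with E=-2]  = 2; C = E*X  [with E=-2, X=2]  = -4; D = |C - E|  [with C=-4, E=-2]  = 2.
Change = 12 − 2 = 10.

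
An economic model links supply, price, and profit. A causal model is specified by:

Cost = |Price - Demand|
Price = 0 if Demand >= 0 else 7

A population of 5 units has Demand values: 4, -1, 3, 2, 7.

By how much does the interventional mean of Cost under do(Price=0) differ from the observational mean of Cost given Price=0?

The intervention sets Price=0 in all 5 units regardless of Demand. Recomputing Cost per unit gives 4, 1, 3, 2, 7; average 3.4.
Conditioning on Price=0 selects the 4 unit(s) with Demand ∈ {4, 3, 2, 7}. Their Cost values: 4, 3, 2, 7. Mean = 4.
Difference = 3.4 − 4 = -0.6.

-0.6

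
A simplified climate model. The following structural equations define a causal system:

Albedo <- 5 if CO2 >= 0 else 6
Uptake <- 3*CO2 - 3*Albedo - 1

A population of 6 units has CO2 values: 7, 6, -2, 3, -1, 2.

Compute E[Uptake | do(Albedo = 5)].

-8.5

The intervention sets Albedo=5 in all 6 units regardless of CO2. Recomputing Uptake per unit gives 5, 2, -22, -7, -19, -10; average -8.5.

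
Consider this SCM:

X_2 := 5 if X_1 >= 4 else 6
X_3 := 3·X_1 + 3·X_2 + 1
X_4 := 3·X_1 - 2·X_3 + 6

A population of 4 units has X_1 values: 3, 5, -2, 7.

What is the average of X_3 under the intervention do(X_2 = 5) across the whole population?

Under do(X_2=5), X_2's equation is replaced by X_2=5 for every unit. Per-unit X_3: 25, 31, 10, 37. Mean = 25.75.

25.75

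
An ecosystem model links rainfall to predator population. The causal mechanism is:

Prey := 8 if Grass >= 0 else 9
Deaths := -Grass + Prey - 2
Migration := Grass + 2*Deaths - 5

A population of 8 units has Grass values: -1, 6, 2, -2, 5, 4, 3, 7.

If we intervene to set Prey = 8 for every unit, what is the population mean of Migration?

The intervention sets Prey=8 in all 8 units regardless of Grass. Recomputing Migration per unit gives 8, 1, 5, 9, 2, 3, 4, 0; average 4.

4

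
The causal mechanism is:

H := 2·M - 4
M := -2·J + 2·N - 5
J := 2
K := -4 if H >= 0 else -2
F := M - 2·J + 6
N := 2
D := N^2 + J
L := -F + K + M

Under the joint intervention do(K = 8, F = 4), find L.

Under do(K = 8, F = 4), each intervened variable's structural equation is replaced by its fixed value.
M = -2·J + 2·N - 5  [with J=2, N=2]  = -5
L = -F + K + M  [with F=4, K=8, M=-5]  = -1

-1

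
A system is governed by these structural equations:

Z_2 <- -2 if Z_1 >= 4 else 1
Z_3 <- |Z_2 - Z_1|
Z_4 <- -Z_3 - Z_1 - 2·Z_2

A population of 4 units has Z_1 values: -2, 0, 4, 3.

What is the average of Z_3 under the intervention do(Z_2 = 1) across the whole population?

do(Z_2=1) breaks Z_2's dependence on Z_1. With Z_2=1 fixed, Z_3 across the units is 3, 1, 3, 2, mean 2.25.

2.25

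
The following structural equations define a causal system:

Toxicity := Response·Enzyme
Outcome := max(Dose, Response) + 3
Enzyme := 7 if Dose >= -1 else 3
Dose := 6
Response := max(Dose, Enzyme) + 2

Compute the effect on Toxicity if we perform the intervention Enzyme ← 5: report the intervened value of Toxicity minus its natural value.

-23

Under do(Enzyme=5), the mechanism Enzyme := 7 if Dose >= -1 else 3 is discarded; Enzyme is fixed at 5.
Response = max(Dose, Enzyme) + 2  [with Dose=6, Enzyme=5]  = 8
Toxicity = Response·Enzyme  [with Response=8, Enzyme=5]  = 40
Without intervention: Enzyme = 7 if Dose >= -1 else 3  [with Dose=6]  = 7; Response = max(Dose, Enzyme) + 2  [with Dose=6, Enzyme=7]  = 9; Toxicity = Response·Enzyme  [with Response=9, Enzyme=7]  = 63.
Change = 40 − 63 = -23.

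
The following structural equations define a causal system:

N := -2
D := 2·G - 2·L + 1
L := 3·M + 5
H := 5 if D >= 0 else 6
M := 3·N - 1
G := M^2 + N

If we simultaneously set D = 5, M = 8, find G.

Setting D = 5, M = 8 by intervention discards those variables' equations.
G = M^2 + N  [with M=8, N=-2]  = 62

62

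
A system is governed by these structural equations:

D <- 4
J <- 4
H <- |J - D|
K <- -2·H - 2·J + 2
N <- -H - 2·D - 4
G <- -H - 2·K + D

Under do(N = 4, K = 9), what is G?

-14

Setting N = 4, K = 9 by intervention discards those variables' equations.
H = |J - D|  [with J=4, D=4]  = 0
G = -H - 2·K + D  [with H=0, K=9, D=4]  = -14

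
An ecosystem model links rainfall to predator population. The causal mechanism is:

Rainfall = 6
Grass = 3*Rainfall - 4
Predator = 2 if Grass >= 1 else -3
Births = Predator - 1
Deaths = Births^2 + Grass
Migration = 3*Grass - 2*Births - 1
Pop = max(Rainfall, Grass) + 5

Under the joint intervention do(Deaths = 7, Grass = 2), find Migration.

3

The joint intervention fixes Deaths = 7, Grass = 2, removing each variable's own equation.
Predator = 2 if Grass >= 1 else -3  [with Grass=2]  = 2
Births = Predator - 1  [with Predator=2]  = 1
Migration = 3*Grass - 2*Births - 1  [with Grass=2, Births=1]  = 3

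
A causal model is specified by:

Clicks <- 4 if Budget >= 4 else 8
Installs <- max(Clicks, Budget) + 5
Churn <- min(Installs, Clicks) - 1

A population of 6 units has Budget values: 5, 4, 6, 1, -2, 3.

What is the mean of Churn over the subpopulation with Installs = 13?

7

E[Churn|Installs=13] averages over only the 3 units with Installs=13 (Budget = 1, -2, 3): Churn = 7, 7, 7, mean 7.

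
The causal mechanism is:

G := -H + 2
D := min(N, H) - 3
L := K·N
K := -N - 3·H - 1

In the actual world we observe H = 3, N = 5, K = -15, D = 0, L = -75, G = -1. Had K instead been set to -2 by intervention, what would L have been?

-10

do(K=-2) replaces the equation K := -N - 3·H - 1 with the constant K = -2.
L = K·N  [with K=-2, N=5]  = -10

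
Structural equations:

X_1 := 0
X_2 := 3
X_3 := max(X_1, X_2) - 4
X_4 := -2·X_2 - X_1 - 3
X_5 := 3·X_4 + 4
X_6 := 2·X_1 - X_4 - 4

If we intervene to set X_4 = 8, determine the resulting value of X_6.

Under do(X_4=8), the mechanism X_4 := -2·X_2 - X_1 - 3 is discarded; X_4 is fixed at 8.
X_6 = 2·X_1 - X_4 - 4  [with X_1=0, X_4=8]  = -12

-12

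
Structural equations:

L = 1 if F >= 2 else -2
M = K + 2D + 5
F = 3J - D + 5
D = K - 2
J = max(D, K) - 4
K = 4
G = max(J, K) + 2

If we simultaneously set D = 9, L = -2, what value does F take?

Setting D = 9, L = -2 by intervention discards those variables' equations.
J = max(D, K) - 4  [with D=9, K=4]  = 5
F = 3J - D + 5  [with J=5, D=9]  = 11

11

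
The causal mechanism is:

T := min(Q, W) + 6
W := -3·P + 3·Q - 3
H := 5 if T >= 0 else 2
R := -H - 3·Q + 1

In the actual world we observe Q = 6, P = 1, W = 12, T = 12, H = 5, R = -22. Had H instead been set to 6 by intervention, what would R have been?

The intervention breaks the incoming arrows to H: H := 5 if T >= 0 else 2 no longer applies, and H = 6.
R = -H - 3·Q + 1  [with H=6, Q=6]  = -23

-23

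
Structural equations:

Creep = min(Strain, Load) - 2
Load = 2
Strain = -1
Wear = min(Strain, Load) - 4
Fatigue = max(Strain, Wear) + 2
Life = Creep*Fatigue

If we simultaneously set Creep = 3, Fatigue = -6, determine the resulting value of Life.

Setting Creep = 3, Fatigue = -6 by intervention discards those variables' equations.
Life = Creep*Fatigue  [with Creep=3, Fatigue=-6]  = -18

-18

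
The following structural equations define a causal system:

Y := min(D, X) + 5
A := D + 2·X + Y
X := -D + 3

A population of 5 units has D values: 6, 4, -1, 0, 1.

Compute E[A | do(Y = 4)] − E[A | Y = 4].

Under do(Y=4), Y's equation is replaced by Y=4 for every unit. Per-unit A: 4, 6, 11, 10, 9. Mean = 8.
E[A|Y=4] averages over only the 2 units with Y=4 (D = 4, -1): A = 6, 11, mean 8.5.
Difference = 8 − 8.5 = -0.5.

-0.5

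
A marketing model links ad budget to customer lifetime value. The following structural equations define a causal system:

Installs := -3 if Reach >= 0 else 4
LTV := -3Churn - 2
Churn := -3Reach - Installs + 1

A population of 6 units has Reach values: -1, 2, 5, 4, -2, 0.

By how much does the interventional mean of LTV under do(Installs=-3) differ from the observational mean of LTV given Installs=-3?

do(Installs=-3) breaks Installs's dependence on Reach. With Installs=-3 fixed, LTV across the units is -23, 4, 31, 22, -32, -14, mean -2.
E[LTV|Installs=-3] averages over only the 4 units with Installs=-3 (Reach = 2, 5, 4, 0): LTV = 4, 31, 22, -14, mean 10.75.
Difference = -2 − 10.75 = -12.75.

-12.75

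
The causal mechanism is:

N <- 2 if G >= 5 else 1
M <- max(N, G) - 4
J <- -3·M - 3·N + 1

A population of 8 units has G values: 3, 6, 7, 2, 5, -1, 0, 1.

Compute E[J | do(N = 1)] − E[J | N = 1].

do(N=1) breaks N's dependence on G. With N=1 fixed, J across the units is 1, -8, -11, 4, -5, 7, 7, 7, mean 0.25.
Conditioning on N=1 selects the 5 unit(s) with G ∈ {3, 2, -1, 0, 1}. Their J values: 1, 4, 7, 7, 7. Mean = 5.2.
Difference = 0.25 − 5.2 = -4.95.

-4.95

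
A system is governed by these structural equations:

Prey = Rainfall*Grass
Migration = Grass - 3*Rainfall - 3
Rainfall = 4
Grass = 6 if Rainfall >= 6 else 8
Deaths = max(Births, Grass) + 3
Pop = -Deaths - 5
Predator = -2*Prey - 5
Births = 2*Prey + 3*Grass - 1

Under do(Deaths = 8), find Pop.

Intervening sets Deaths = 8 and removes its equation (Deaths = max(Births, Grass) + 3).
Pop = -Deaths - 5  [with Deaths=8]  = -13

-13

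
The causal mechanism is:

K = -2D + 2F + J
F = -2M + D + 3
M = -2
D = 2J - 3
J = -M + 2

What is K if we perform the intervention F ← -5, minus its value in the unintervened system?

Intervening sets F = -5 and removes its equation (F = -2M + D + 3).
J = -M + 2  [with M=-2]  = 4
D = 2J - 3  [with J=4]  = 5
K = -2D + 2F + J  [with D=5, F=-5, J=4]  = -16
Without intervention: J = -M + 2  [with M=-2]  = 4; D = 2J - 3  [with J=4]  = 5; F = -2M + D + 3  [with M=-2, D=5]  = 12; K = -2D + 2F + J  [with D=5, F=12, J=4]  = 18.
Change = -16 − 18 = -34.

-34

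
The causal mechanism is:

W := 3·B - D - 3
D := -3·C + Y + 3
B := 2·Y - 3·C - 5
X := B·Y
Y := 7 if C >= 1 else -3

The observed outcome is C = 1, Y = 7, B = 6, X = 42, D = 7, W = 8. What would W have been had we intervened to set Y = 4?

-7

Under do(Y=4), the mechanism Y := 7 if C >= 1 else -3 is discarded; Y is fixed at 4.
B = 2·Y - 3·C - 5  [with Y=4, C=1]  = 0
D = -3·C + Y + 3  [with C=1, Y=4]  = 4
W = 3·B - D - 3  [with B=0, D=4]  = -7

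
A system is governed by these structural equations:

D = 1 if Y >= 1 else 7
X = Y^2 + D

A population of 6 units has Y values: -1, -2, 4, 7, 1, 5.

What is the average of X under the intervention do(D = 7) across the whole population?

Every unit gets D=7 under the intervention. X values become 8, 11, 23, 56, 8, 32; E[X|do(D=7)] = 23.

23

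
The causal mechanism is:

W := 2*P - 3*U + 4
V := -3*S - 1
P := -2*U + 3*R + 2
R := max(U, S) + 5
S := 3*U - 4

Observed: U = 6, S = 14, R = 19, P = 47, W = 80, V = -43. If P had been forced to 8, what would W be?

2

Intervening sets P = 8 and removes its equation (P := -2*U + 3*R + 2).
W = 2*P - 3*U + 4  [with P=8, U=6]  = 2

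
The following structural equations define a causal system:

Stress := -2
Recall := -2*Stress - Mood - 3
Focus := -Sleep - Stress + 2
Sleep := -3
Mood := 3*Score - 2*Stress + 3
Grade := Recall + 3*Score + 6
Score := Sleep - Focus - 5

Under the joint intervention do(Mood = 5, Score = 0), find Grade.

2

Setting Mood = 5, Score = 0 by intervention discards those variables' equations.
Recall = -2*Stress - Mood - 3  [with Stress=-2, Mood=5]  = -4
Grade = Recall + 3*Score + 6  [with Recall=-4, Score=0]  = 2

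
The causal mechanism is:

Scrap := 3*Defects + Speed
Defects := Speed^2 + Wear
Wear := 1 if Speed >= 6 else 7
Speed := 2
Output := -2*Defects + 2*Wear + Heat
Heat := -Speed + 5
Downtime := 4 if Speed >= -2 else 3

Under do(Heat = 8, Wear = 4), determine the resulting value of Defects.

8

Setting Heat = 8, Wear = 4 by intervention discards those variables' equations.
Defects = Speed^2 + Wear  [with Speed=2, Wear=4]  = 8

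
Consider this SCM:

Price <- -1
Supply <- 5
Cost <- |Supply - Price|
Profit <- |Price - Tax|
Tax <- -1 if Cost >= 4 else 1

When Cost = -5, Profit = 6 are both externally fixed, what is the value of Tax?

1

The joint intervention fixes Cost = -5, Profit = 6, removing each variable's own equation.
Tax = -1 if Cost >= 4 else 1  [with Cost=-5]  = 1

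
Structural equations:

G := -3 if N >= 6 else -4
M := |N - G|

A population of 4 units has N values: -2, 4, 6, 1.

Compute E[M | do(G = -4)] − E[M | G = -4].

Under do(G=-4), G's equation is replaced by G=-4 for every unit. Per-unit M: 2, 8, 10, 5. Mean = 6.25.
E[M|G=-4] averages over only the 3 units with G=-4 (N = -2, 4, 1): M = 2, 8, 5, mean 5.
Difference = 6.25 − 5 = 1.25.

1.25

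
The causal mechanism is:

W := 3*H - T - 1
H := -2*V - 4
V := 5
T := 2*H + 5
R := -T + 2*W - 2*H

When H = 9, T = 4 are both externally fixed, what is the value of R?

22

Under do(H = 9, T = 4), each intervened variable's structural equation is replaced by its fixed value.
W = 3*H - T - 1  [with H=9, T=4]  = 22
R = -T + 2*W - 2*H  [with T=4, W=22, H=9]  = 22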